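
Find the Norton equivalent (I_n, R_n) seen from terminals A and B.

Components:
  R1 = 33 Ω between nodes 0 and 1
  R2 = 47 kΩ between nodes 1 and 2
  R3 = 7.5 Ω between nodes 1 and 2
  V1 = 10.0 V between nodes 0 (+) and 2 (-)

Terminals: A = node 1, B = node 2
Find the Thévenin equivalent first; then I_n = V_th/R_th and R_n = R_th.
Step 1 — V_th is the open-circuit voltage V_A - V_B (nothing connected across the terminals).
Nodal analysis, taking node 2 as the 0 V reference.
Source V1 fixes V_0 = 10 V.
KCL at each unknown node (sum of currents leaving = 0; resistances in Ω):
  Node 1: (V_1 - 10)/33 + (V_1 - 0)/47000 + (V_1 - 0)/7.5 = 0
Collecting terms: 0.1637 × V_1 = 0.303  =>  V_1 = 1.852 V
V_th = V_1 - V_2 = 1.852 - 0 = 1.852 V
Step 2 — R_th: zero the source — replace V1 by a short circuit (node 2 merges into node 0) — and find the resistance seen between A (node 1) and B (node 0).
Reduce the network between node 1 (A) and node 0 (B) by series/parallel combination:
  Rp1 = R1 ‖ R2 ‖ R3 (parallel, all between nodes 0 and 1) = 1/(1/33 + 1/47000 + 1/7.5) = 6.11 Ω
R_th = 6.11 Ω
I_n = V_th/R_th = 1.852/6.11 = 0.303 A, and R_n = R_th = 6.11 Ω

Final answer: I_n = 0.303 A, R_n = 6.11 Ω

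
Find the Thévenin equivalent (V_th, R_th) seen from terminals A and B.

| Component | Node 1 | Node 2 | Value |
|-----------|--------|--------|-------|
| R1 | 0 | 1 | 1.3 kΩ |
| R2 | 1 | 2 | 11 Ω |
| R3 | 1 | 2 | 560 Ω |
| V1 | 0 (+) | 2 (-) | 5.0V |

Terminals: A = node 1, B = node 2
Step 1 — V_th is the open-circuit voltage V_A - V_B (nothing connected across the terminals).
Nodal analysis, taking node 2 as the 0 V reference.
Source V1 fixes V_0 = 5 V.
KCL at each unknown node (sum of currents leaving = 0; resistances in Ω):
  Node 1: (V_1 - 5)/1300 + (V_1 - 0)/11 + (V_1 - 0)/560 = 0
Collecting terms: 0.09346 × V_1 = 0.003846  =>  V_1 = 0.04115 V
V_th = V_1 - V_2 = 0.04115 - 0 = 0.04115 V
Step 2 — R_th: zero the source — replace V1 by a short circuit (node 2 merges into node 0) — and find the resistance seen between A (node 1) and B (node 0).
Reduce the network between node 1 (A) and node 0 (B) by series/parallel combination:
  Rp1 = R1 ‖ R2 ‖ R3 (parallel, all between nodes 0 and 1) = 1/(1/1300 + 1/11 + 1/560) = 10.7 Ω
R_th = 10.7 Ω

Final answer: V_th = 0.04115 V, R_th = 10.7 Ω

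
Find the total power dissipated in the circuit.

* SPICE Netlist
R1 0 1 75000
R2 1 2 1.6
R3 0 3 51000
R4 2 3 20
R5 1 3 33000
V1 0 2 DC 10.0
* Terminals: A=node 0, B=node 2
Nodal analysis, taking node 2 as the 0 V reference.
Source V1 fixes V_0 = 10 V.
KCL at each unknown node (sum of currents leaving = 0; resistances in Ω):
  Node 1: (V_1 - 10)/75000 + (V_1 - 0)/1.6 + (V_1 - V_3)/33000 = 0
  Node 3: (V_3 - 10)/51000 + (V_3 - 0)/20 + (V_3 - V_1)/33000 = 0
Collecting terms (coefficients in siemens):
  0.625·V_1 - 0.0000303·V_3 = 0.0001333
  0.05005·V_3 - 0.0000303·V_1 = 0.0001961
Determinant D = (0.625)(0.05005) - (-0.0000303)(-0.0000303) = 0.03128
V_1 = [(0.0001333)(0.05005) - (-0.0000303)(0.0001961)]/D = 0.0002135 V
V_3 = [(0.625)(0.0001961) - (0.0001333)(-0.0000303)]/D = 0.003918 V
Power in each resistor, P = (ΔV)²/R:
  P_R1 = (10 - 0.0002135)²/75000 = 0.001333 W
  P_R2 = (0.0002135 - 0)²/1.6 = 0.00000002849 W
  P_R3 = (10 - 0.003918)²/51000 = 0.001959 W
  P_R4 = (0 - 0.003918)²/20 = 0.0000007675 W
  P_R5 = (0.0002135 - 0.003918)²/33000 = 0.0000000004158 W
P_total = P_R1 + P_R2 + P_R3 + P_R4 + P_R5 = 0.003293 W

Final answer: 0.003293 W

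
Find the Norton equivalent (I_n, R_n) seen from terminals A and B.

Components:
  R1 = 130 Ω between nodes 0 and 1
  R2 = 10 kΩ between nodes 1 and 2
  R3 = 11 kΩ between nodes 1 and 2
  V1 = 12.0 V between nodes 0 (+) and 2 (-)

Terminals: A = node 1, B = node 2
Find the Thévenin equivalent first; then I_n = V_th/R_th and R_n = R_th.
Step 1 — V_th is the open-circuit voltage V_A - V_B (nothing connected across the terminals).
Nodal analysis, taking node 2 as the 0 V reference.
Source V1 fixes V_0 = 12 V.
KCL at each unknown node (sum of currents leaving = 0; resistances in Ω):
  Node 1: (V_1 - 12)/130 + (V_1 - 0)/10000 + (V_1 - 0)/11000 = 0
Collecting terms: 0.007883 × V_1 = 0.09231  =>  V_1 = 11.71 V
V_th = V_1 - V_2 = 11.71 - 0 = 11.71 V
Step 2 — R_th: zero the source — replace V1 by a short circuit (node 2 merges into node 0) — and find the resistance seen between A (node 1) and B (node 0).
Reduce the network between node 1 (A) and node 0 (B) by series/parallel combination:
  Rp1 = R1 ‖ R2 ‖ R3 (parallel, all between nodes 0 and 1) = 1/(1/130 + 1/10000 + 1/11000) = 126.9 Ω
R_th = 126.9 Ω
I_n = V_th/R_th = 11.71/126.9 = 0.09231 A, and R_n = R_th = 126.9 Ω

Final answer: I_n = 0.09231 A, R_n = 126.9 Ω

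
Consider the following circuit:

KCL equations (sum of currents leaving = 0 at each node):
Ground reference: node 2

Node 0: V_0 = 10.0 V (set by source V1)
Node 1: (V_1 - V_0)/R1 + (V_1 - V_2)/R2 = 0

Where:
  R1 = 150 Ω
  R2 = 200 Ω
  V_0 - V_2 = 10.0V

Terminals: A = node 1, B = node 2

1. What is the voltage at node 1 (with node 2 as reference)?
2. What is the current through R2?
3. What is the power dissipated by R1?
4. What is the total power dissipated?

Nodal analysis, taking node 2 as the 0 V reference.
Source V1 fixes V_0 = 10 V.
KCL at each unknown node (sum of currents leaving = 0; resistances in Ω):
  Node 1: (V_1 - 10)/150 + (V_1 - 0)/200 = 0
Collecting terms: 0.01167 × V_1 = 0.06667  =>  V_1 = 5.714 V
Part 1:
  Read off the nodal solution: V_1 = 5.714 V
Part 2:
  I_R2 = (V_1 - V_2)/R2 = (5.714 - 0)/200 = 0.02857 A
  Magnitude: I_R2 = 0.02857 A
Part 3:
  I_R1 = (V_0 - V_1)/R1 = (10 - 5.714)/150 = 0.02857 A
  P_R1 = I_R1² × R1 = (0.02857)² × 150 = 0.1224 W
Part 4:
  Power in each resistor, P = (ΔV)²/R:
    P_R1 = (10 - 5.714)²/150 = 0.1224 W
    P_R2 = (5.714 - 0)²/200 = 0.1633 W
  P_total = P_R1 + P_R2 = 0.2857 W

Final answers:
1. V_1 = 5.714 V
2. I_R2 = 0.02857 A
3. P_R1 = 0.1224 W
4. P_total = 0.2857 W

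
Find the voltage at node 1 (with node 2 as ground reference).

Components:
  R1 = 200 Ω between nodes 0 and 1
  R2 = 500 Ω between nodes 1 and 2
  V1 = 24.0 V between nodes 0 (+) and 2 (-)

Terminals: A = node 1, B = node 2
Nodal analysis, taking node 2 as the 0 V reference.
Source V1 fixes V_0 = 24 V.
KCL at each unknown node (sum of currents leaving = 0; resistances in Ω):
  Node 1: (V_1 - 24)/200 + (V_1 - 0)/500 = 0
Collecting terms: 0.007 × V_1 = 0.12  =>  V_1 = 17.14 V
The requested potential is V_1 = 17.14 V.

Final answer: V_1 = 17.14 V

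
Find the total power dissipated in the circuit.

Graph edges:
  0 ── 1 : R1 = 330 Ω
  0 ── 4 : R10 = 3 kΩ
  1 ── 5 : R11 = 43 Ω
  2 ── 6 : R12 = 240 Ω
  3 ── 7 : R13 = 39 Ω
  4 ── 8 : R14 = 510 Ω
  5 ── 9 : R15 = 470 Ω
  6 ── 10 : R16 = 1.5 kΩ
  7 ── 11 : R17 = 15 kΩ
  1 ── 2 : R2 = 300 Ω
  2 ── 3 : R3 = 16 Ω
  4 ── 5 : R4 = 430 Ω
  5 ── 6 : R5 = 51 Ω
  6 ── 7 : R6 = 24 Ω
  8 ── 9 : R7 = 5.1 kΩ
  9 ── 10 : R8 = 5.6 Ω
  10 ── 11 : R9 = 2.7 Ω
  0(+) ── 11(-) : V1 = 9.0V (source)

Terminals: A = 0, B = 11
Nodal analysis, taking node 11 as the 0 V reference.
Source V1 fixes V_0 = 9 V.
KCL at each unknown node (sum of currents leaving = 0; resistances in Ω):
  Node 1: (V_1 - 9)/330 + (V_1 - V_2)/300 + (V_1 - V_5)/43 = 0
  Node 2: (V_2 - V_1)/300 + (V_2 - V_3)/16 + (V_2 - V_6)/240 = 0
  Node 3: (V_3 - V_2)/16 + (V_3 - V_7)/39 = 0
  Node 4: (V_4 - V_5)/430 + (V_4 - 9)/3000 + (V_4 - V_8)/510 = 0
  Node 5: (V_5 - V_4)/430 + (V_5 - V_6)/51 + (V_5 - V_1)/43 + (V_5 - V_9)/470 = 0
  Node 6: (V_6 - V_5)/51 + (V_6 - V_7)/24 + (V_6 - V_2)/240 + (V_6 - V_10)/1500 = 0
  Node 7: (V_7 - V_6)/24 + (V_7 - V_3)/39 + (V_7 - 0)/15000 = 0
  Node 8: (V_8 - V_9)/5100 + (V_8 - V_4)/510 = 0
  Node 9: (V_9 - V_8)/5100 + (V_9 - V_10)/5.6 + (V_9 - V_5)/470 = 0
  Node 10: (V_10 - V_9)/5.6 + (V_10 - 0)/2.7 + (V_10 - V_6)/1500 = 0
Collecting terms (coefficients in siemens):
  0.02962·V_1 - 0.003333·V_2 - 0.02326·V_5 = 0.02727
  0.07·V_2 - 0.003333·V_1 - 0.0625·V_3 - 0.004167·V_6 = 0
  0.08814·V_3 - 0.0625·V_2 - 0.02564·V_7 = 0
  0.00462·V_4 - 0.002326·V_5 - 0.001961·V_8 = 0.003
  0.04732·V_5 - 0.02326·V_1 - 0.002326·V_4 - 0.01961·V_6 - 0.002128·V_9 = 0
  0.06611·V_6 - 0.004167·V_2 - 0.01961·V_5 - 0.04167·V_7 - 0.0006667·V_10 = 0
  0.06737·V_7 - 0.02564·V_3 - 0.04167·V_6 = 0
  0.002157·V_8 - 0.001961·V_4 - 0.0001961·V_9 = 0
  0.1809·V_9 - 0.002128·V_5 - 0.0001961·V_8 - 0.1786·V_10 = 0
  0.5496·V_10 - 0.0006667·V_6 - 0.1786·V_9 = 0
Solving these 10 simultaneous equations (Gaussian elimination) gives:
  V_1 = 4.996 V, V_2 = 4.538 V, V_3 = 4.519 V, V_4 = 4.784 V
  V_5 = 4.54 V, V_6 = 4.452 V, V_7 = 4.473 V, V_8 = 4.358 V
  V_9 = 0.09341 V, V_10 = 0.03575 V
Power in each resistor, P = (ΔV)²/R:
  P_R1 = (9 - 4.996)²/330 = 0.04859 W
  P_R2 = (4.996 - 4.538)²/300 = 0.0006997 W
  P_R3 = (4.538 - 4.519)²/16 = 0.00002196 W
  P_R4 = (4.784 - 4.54)²/430 = 0.0001392 W
  P_R5 = (4.54 - 4.452)²/51 = 0.0001501 W
  P_R6 = (4.452 - 4.473)²/24 = 0.0000183 W
  P_R7 = (4.358 - 0.09341)²/5100 = 0.003566 W
  P_R8 = (0.09341 - 0.03575)²/5.6 = 0.0005937 W
  P_R9 = (0.03575 - 0)²/2.7 = 0.0004734 W
  P_R10 = (9 - 4.784)²/3000 = 0.005924 W
  P_R11 = (4.996 - 4.54)²/43 = 0.004837 W
  P_R12 = (4.538 - 4.452)²/240 = 0.00003038 W
  P_R13 = (4.519 - 4.473)²/39 = 0.00005352 W
  P_R14 = (4.784 - 4.358)²/510 = 0.0003566 W
  P_R15 = (4.54 - 0.09341)²/470 = 0.04206 W
  P_R16 = (4.452 - 0.03575)²/1500 = 0.013 W
  P_R17 = (4.473 - 0)²/15000 = 0.001334 W
P_total = P_R1 + P_R2 + P_R3 + P_R4 + P_R5 + P_R6 + P_R7 + P_R8 + P_R9 + P_R10 + P_R11 + P_R12 + P_R13 + P_R14 + P_R15 + P_R16 + P_R17 = 0.1219 W

Final answer: 0.1219 W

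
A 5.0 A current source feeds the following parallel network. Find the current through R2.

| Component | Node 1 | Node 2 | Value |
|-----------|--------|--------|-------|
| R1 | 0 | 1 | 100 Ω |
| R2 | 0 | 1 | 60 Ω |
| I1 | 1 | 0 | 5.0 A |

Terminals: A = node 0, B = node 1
All resistors sit directly between nodes 0 and 1, so they are in parallel and share one voltage V; the full source current 5 A splits among them.
1/R_par = 1/100 + 1/60 = 0.02667 S  =>  R_par = 37.5 Ω
V = I × R_par = 5 × 37.5 = 187.5 V
I_R2 = V/R2 = 187.5/60 = 3.125 A

Final answer: 3.125 A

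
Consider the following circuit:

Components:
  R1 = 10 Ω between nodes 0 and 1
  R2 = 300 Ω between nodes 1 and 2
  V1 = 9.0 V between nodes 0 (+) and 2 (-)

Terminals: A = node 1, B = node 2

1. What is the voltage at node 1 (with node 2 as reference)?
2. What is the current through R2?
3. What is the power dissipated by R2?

Nodal analysis, taking node 2 as the 0 V reference.
Source V1 fixes V_0 = 9 V.
KCL at each unknown node (sum of currents leaving = 0; resistances in Ω):
  Node 1: (V_1 - 9)/10 + (V_1 - 0)/300 = 0
Collecting terms: 0.1033 × V_1 = 0.9  =>  V_1 = 8.71 V
Part 1:
  Read off the nodal solution: V_1 = 8.71 V
Part 2:
  I_R2 = (V_1 - V_2)/R2 = (8.71 - 0)/300 = 0.02903 A
  Magnitude: I_R2 = 0.02903 A
Part 3:
  I_R2 = (V_1 - V_2)/R2 = (8.71 - 0)/300 = 0.02903 A
  P_R2 = I_R2² × R2 = (0.02903)² × 300 = 0.2529 W

Final answers:
1. V_1 = 8.71 V
2. I_R2 = 0.02903 A
3. P_R2 = 0.2529 W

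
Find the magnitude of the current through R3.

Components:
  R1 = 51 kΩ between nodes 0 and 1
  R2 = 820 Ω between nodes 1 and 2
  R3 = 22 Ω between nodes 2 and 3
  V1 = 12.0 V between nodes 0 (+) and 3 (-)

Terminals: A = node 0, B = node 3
Nodal analysis, taking node 3 as the 0 V reference.
Source V1 fixes V_0 = 12 V.
KCL at each unknown node (sum of currents leaving = 0; resistances in Ω):
  Node 1: (V_1 - 12)/51000 + (V_1 - V_2)/820 = 0
  Node 2: (V_2 - V_1)/820 + (V_2 - 0)/22 = 0
Collecting terms (coefficients in siemens):
  0.001239·V_1 - 0.00122·V_2 = 0.0002353
  0.04667·V_2 - 0.00122·V_1 = 0
Determinant D = (0.001239)(0.04667) - (-0.00122)(-0.00122) = 0.00005635
V_1 = [(0.0002353)(0.04667) - (-0.00122)(0)]/D = 0.1949 V
V_2 = [(0.001239)(0) - (0.0002353)(-0.00122)]/D = 0.005092 V
I_R3 = (V_2 - V_3)/R3 = (0.005092 - 0)/22 = 0.0002315 A
|I_R3| = 0.0002315 A

Final answer: |I_R3| = 0.0002315 A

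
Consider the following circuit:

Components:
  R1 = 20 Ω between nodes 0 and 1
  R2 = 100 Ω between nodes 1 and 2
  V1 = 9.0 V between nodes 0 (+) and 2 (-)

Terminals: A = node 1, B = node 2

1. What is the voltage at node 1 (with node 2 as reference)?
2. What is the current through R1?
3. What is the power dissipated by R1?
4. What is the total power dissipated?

Nodal analysis, taking node 2 as the 0 V reference.
Source V1 fixes V_0 = 9 V.
KCL at each unknown node (sum of currents leaving = 0; resistances in Ω):
  Node 1: (V_1 - 9)/20 + (V_1 - 0)/100 = 0
Collecting terms: 0.06 × V_1 = 0.45  =>  V_1 = 7.5 V
Part 1:
  Read off the nodal solution: V_1 = 7.5 V
Part 2:
  I_R1 = (V_0 - V_1)/R1 = (9 - 7.5)/20 = 0.075 A
  Magnitude: I_R1 = 0.075 A
Part 3:
  I_R1 = (V_0 - V_1)/R1 = (9 - 7.5)/20 = 0.075 A
  P_R1 = I_R1² × R1 = (0.075)² × 20 = 0.1125 W
Part 4:
  Power in each resistor, P = (ΔV)²/R:
    P_R1 = (9 - 7.5)²/20 = 0.1125 W
    P_R2 = (7.5 - 0)²/100 = 0.5625 W
  P_total = P_R1 + P_R2 = 0.675 W

Final answers:
1. V_1 = 7.5 V
2. I_R1 = 0.075 A
3. P_R1 = 0.1125 W
4. P_total = 0.675 W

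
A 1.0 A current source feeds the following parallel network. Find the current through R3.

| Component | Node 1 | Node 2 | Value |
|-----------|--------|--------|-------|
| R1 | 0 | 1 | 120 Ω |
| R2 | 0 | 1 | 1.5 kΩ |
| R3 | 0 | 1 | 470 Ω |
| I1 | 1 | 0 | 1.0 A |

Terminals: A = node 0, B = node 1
All resistors sit directly between nodes 0 and 1, so they are in parallel and share one voltage V; the full source current 1 A splits among them.
1/R_par = 1/120 + 1/1500 + 1/470 = 0.01113 S  =>  R_par = 89.87 Ω
V = I × R_par = 1 × 89.87 = 89.87 V
I_R3 = V/R3 = 89.87/470 = 0.1912 A

Final answer: 0.1912 A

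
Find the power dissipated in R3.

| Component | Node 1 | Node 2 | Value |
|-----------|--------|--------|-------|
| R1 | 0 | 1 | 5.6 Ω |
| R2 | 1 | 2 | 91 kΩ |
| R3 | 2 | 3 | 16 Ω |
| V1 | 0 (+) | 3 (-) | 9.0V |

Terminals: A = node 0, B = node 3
Nodal analysis, taking node 3 as the 0 V reference.
Source V1 fixes V_0 = 9 V.
KCL at each unknown node (sum of currents leaving = 0; resistances in Ω):
  Node 1: (V_1 - 9)/5.6 + (V_1 - V_2)/91000 = 0
  Node 2: (V_2 - V_1)/91000 + (V_2 - 0)/16 = 0
Collecting terms (coefficients in siemens):
  0.1786·V_1 - 0.00001099·V_2 = 1.607
  0.06251·V_2 - 0.00001099·V_1 = 0
Determinant D = (0.1786)(0.06251) - (-0.00001099)(-0.00001099) = 0.01116
V_1 = [(1.607)(0.06251) - (-0.00001099)(0)]/D = 8.999 V
V_2 = [(0.1786)(0) - (1.607)(-0.00001099)]/D = 0.001582 V
I_R3 = (V_2 - V_3)/R3 = (0.001582 - 0)/16 = 0.00009888 A
P_R3 = I_R3² × R3 = (0.00009888)² × 16 = 0.0000001564 W

Final answer: 1.564e-07 W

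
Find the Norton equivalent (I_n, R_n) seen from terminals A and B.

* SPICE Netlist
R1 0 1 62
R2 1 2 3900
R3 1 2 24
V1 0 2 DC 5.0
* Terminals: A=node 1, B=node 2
Find the Thévenin equivalent first; then I_n = V_th/R_th and R_n = R_th.
Step 1 — V_th is the open-circuit voltage V_A - V_B (nothing connected across the terminals).
Nodal analysis, taking node 2 as the 0 V reference.
Source V1 fixes V_0 = 5 V.
KCL at each unknown node (sum of currents leaving = 0; resistances in Ω):
  Node 1: (V_1 - 5)/62 + (V_1 - 0)/3900 + (V_1 - 0)/24 = 0
Collecting terms: 0.05805 × V_1 = 0.08065  =>  V_1 = 1.389 V
V_th = V_1 - V_2 = 1.389 - 0 = 1.389 V
Step 2 — R_th: zero the source — replace V1 by a short circuit (node 2 merges into node 0) — and find the resistance seen between A (node 1) and B (node 0).
Reduce the network between node 1 (A) and node 0 (B) by series/parallel combination:
  Rp1 = R1 ‖ R2 ‖ R3 (parallel, all between nodes 0 and 1) = 1/(1/62 + 1/3900 + 1/24) = 17.23 Ω
R_th = 17.23 Ω
I_n = V_th/R_th = 1.389/17.23 = 0.08065 A, and R_n = R_th = 17.23 Ω

Final answer: I_n = 0.08065 A, R_n = 17.23 Ω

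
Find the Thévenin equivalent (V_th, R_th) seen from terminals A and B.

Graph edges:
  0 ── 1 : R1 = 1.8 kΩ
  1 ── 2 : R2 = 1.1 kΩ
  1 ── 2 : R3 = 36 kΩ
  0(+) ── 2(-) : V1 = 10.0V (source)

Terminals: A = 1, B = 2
Step 1 — V_th is the open-circuit voltage V_A - V_B (nothing connected across the terminals).
Nodal analysis, taking node 2 as the 0 V reference.
Source V1 fixes V_0 = 10 V.
KCL at each unknown node (sum of currents leaving = 0; resistances in Ω):
  Node 1: (V_1 - 10)/1800 + (V_1 - 0)/1100 + (V_1 - 0)/36000 = 0
Collecting terms: 0.001492 × V_1 = 0.005556  =>  V_1 = 3.723 V
V_th = V_1 - V_2 = 3.723 - 0 = 3.723 V
Step 2 — R_th: zero the source — replace V1 by a short circuit (node 2 merges into node 0) — and find the resistance seen between A (node 1) and B (node 0).
Reduce the network between node 1 (A) and node 0 (B) by series/parallel combination:
  Rp1 = R1 ‖ R2 ‖ R3 (parallel, all between nodes 0 and 1) = 1/(1/1800 + 1/1100 + 1/36000) = 670.1 Ω
R_th = 670.1 Ω

Final answer: V_th = 3.723 V, R_th = 670.1 Ω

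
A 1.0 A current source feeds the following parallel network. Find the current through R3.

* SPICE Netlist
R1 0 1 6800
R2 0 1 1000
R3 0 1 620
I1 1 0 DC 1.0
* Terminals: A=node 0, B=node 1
All resistors sit directly between nodes 0 and 1, so they are in parallel and share one voltage V; the full source current 1 A splits among them.
1/R_par = 1/6800 + 1/1000 + 1/620 = 0.00276 S  =>  R_par = 362.3 Ω
V = I × R_par = 1 × 362.3 = 362.3 V
I_R3 = V/R3 = 362.3/620 = 0.5844 A

Final answer: 0.5844 A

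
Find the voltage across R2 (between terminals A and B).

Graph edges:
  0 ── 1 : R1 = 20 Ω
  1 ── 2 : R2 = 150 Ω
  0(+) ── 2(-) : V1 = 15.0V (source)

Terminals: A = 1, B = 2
R1 and R2 are in series across V1 (node 0 → node 1 → node 2), and the output A–B is taken across R2, so this is a voltage divider.
Series current: I = V1/(R1 + R2) = 15/(20 + 150) = 15/170 = 0.08824 A
V_R2 = I × R2 = V1 × R2/(R1 + R2) = 15 × 150/170 = 13.24 V

Final answer: 13.24 V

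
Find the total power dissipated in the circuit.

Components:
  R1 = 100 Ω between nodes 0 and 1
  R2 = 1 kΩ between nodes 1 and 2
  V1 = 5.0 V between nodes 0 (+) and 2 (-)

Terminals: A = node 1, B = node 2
Nodal analysis, taking node 2 as the 0 V reference.
Source V1 fixes V_0 = 5 V.
KCL at each unknown node (sum of currents leaving = 0; resistances in Ω):
  Node 1: (V_1 - 5)/100 + (V_1 - 0)/1000 = 0
Collecting terms: 0.011 × V_1 = 0.05  =>  V_1 = 4.545 V
Power in each resistor, P = (ΔV)²/R:
  P_R1 = (5 - 4.545)²/100 = 0.002066 W
  P_R2 = (4.545 - 0)²/1000 = 0.02066 W
P_total = P_R1 + P_R2 = 0.02273 W

Final answer: 0.02273 W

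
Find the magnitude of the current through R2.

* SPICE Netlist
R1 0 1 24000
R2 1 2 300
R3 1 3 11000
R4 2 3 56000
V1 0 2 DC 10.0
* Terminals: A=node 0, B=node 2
Nodal analysis, taking node 2 as the 0 V reference.
Source V1 fixes V_0 = 10 V.
KCL at each unknown node (sum of currents leaving = 0; resistances in Ω):
  Node 1: (V_1 - 10)/24000 + (V_1 - 0)/300 + (V_1 - V_3)/11000 = 0
  Node 3: (V_3 - V_1)/11000 + (V_3 - 0)/56000 = 0
Collecting terms (coefficients in siemens):
  0.003466·V_1 - 0.00009091·V_3 = 0.0004167
  0.0001088·V_3 - 0.00009091·V_1 = 0
Determinant D = (0.003466)(0.0001088) - (-0.00009091)(-0.00009091) = 0.0000003687
V_1 = [(0.0004167)(0.0001088) - (-0.00009091)(0)]/D = 0.1229 V
V_3 = [(0.003466)(0) - (0.0004167)(-0.00009091)]/D = 0.1027 V
I_R2 = (V_1 - V_2)/R2 = (0.1229 - 0)/300 = 0.0004097 A
|I_R2| = 0.0004097 A

Final answer: |I_R2| = 0.0004097 A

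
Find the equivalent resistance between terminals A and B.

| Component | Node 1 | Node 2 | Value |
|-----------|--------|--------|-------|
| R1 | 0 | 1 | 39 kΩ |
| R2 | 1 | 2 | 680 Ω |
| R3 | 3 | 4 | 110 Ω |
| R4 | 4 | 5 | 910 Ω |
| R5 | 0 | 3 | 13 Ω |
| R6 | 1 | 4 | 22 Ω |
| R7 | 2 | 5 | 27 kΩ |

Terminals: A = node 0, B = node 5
The network is not a plain series/parallel combination. Inject a 1 A test current into terminal A (node 0) and return it from terminal B (node 5); then R_eq = V_A / (1 A).
Nodal analysis, taking node 5 as the 0 V reference.
Current source I_test pushes 1 A into node 0 and draws it out of node 5.
KCL at each unknown node (sum of currents leaving = 0; resistances in Ω):
  Node 0: (V_0 - V_1)/39000 + (V_0 - V_3)/13 - 1 = 0
  Node 1: (V_1 - V_0)/39000 + (V_1 - V_2)/680 + (V_1 - V_4)/22 = 0
  Node 2: (V_2 - V_1)/680 + (V_2 - 0)/27000 = 0
  Node 3: (V_3 - V_0)/13 + (V_3 - V_4)/110 = 0
  Node 4: (V_4 - V_1)/22 + (V_4 - V_3)/110 + (V_4 - 0)/910 = 0
Collecting terms (coefficients in siemens):
  0.07695·V_0 - 0.00002564·V_1 - 0.07692·V_3 = 1
  0.04695·V_1 - 0.00002564·V_0 - 0.001471·V_2 - 0.04545·V_4 = 0
  0.001508·V_2 - 0.001471·V_1 = 0
  0.08601·V_3 - 0.07692·V_0 - 0.009091·V_4 = 0
  0.05564·V_4 - 0.04545·V_1 - 0.009091·V_3 = 0
Solving these 5 simultaneous equations (Gaussian elimination) gives:
  V_0 = 1004 V, V_1 = 880.4 V, V_2 = 858.8 V, V_3 = 990.7 V
  V_4 = 881.1 V
R_eq = V_0 / 1 A = 1004 Ω = 1.004 kΩ

Final answer: 1.004 kΩ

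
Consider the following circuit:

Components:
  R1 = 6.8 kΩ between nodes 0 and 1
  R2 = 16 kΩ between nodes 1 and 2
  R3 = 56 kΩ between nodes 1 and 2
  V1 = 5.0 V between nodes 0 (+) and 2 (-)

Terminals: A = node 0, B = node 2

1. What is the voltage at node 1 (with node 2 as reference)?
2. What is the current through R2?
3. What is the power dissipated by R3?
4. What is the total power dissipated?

Nodal analysis, taking node 2 as the 0 V reference.
Source V1 fixes V_0 = 5 V.
KCL at each unknown node (sum of currents leaving = 0; resistances in Ω):
  Node 1: (V_1 - 5)/6800 + (V_1 - 0)/16000 + (V_1 - 0)/56000 = 0
Collecting terms: 0.0002274 × V_1 = 0.0007353  =>  V_1 = 3.233 V
Part 1:
  Read off the nodal solution: V_1 = 3.233 V
Part 2:
  I_R2 = (V_1 - V_2)/R2 = (3.233 - 0)/16000 = 0.0002021 A
  Magnitude: I_R2 = 0.0002021 A
Part 3:
  I_R3 = (V_1 - V_2)/R3 = (3.233 - 0)/56000 = 0.00005774 A
  P_R3 = I_R3² × R3 = (0.00005774)² × 56000 = 0.0001867 W
Part 4:
  Power in each resistor, P = (ΔV)²/R:
    P_R1 = (5 - 3.233)²/6800 = 0.000459 W
    P_R2 = (3.233 - 0)²/16000 = 0.0006534 W
    P_R3 = (3.233 - 0)²/56000 = 0.0001867 W
  P_total = P_R1 + P_R2 + P_R3 = 0.001299 W

Final answers:
1. V_1 = 3.233 V
2. I_R2 = 0.0002021 A
3. P_R3 = 0.0001867 W
4. P_total = 0.001299 W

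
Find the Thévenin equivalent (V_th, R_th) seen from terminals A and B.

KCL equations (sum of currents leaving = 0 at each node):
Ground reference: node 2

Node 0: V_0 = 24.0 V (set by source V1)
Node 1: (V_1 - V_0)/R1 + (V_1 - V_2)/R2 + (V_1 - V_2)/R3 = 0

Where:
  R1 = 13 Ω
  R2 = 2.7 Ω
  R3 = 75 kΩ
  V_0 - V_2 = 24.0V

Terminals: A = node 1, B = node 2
Step 1 — V_th is the open-circuit voltage V_A - V_B (nothing connected across the terminals).
Nodal analysis, taking node 2 as the 0 V reference.
Source V1 fixes V_0 = 24 V.
KCL at each unknown node (sum of currents leaving = 0; resistances in Ω):
  Node 1: (V_1 - 24)/13 + (V_1 - 0)/2.7 + (V_1 - 0)/75000 = 0
Collecting terms: 0.4473 × V_1 = 1.846  =>  V_1 = 4.127 V
V_th = V_1 - V_2 = 4.127 - 0 = 4.127 V
Step 2 — R_th: zero the source — replace V1 by a short circuit (node 2 merges into node 0) — and find the resistance seen between A (node 1) and B (node 0).
Reduce the network between node 1 (A) and node 0 (B) by series/parallel combination:
  Rp1 = R1 ‖ R2 ‖ R3 (parallel, all between nodes 0 and 1) = 1/(1/13 + 1/2.7 + 1/75000) = 2.236 Ω
R_th = 2.236 Ω

Final answer: V_th = 4.127 V, R_th = 2.236 Ω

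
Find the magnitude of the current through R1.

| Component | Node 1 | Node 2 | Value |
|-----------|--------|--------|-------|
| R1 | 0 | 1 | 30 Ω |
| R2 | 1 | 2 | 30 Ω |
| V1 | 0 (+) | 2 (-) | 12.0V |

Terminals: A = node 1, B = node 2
Nodal analysis, taking node 2 as the 0 V reference.
Source V1 fixes V_0 = 12 V.
KCL at each unknown node (sum of currents leaving = 0; resistances in Ω):
  Node 1: (V_1 - 12)/30 + (V_1 - 0)/30 = 0
Collecting terms: 0.06667 × V_1 = 0.4  =>  V_1 = 6 V
I_R1 = (V_0 - V_1)/R1 = (12 - 6)/30 = 0.2 A
|I_R1| = 0.2 A

Final answer: |I_R1| = 0.2 A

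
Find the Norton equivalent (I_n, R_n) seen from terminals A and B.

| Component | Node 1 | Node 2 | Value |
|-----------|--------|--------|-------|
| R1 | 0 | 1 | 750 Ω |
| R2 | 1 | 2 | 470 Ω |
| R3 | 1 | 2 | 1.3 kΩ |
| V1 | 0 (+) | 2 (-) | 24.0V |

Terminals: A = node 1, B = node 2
Find the Thévenin equivalent first; then I_n = V_th/R_th and R_n = R_th.
Step 1 — V_th is the open-circuit voltage V_A - V_B (nothing connected across the terminals).
Nodal analysis, taking node 2 as the 0 V reference.
Source V1 fixes V_0 = 24 V.
KCL at each unknown node (sum of currents leaving = 0; resistances in Ω):
  Node 1: (V_1 - 24)/750 + (V_1 - 0)/470 + (V_1 - 0)/1300 = 0
Collecting terms: 0.00423 × V_1 = 0.032  =>  V_1 = 7.565 V
V_th = V_1 - V_2 = 7.565 - 0 = 7.565 V
Step 2 — R_th: zero the source — replace V1 by a short circuit (node 2 merges into node 0) — and find the resistance seen between A (node 1) and B (node 0).
Reduce the network between node 1 (A) and node 0 (B) by series/parallel combination:
  Rp1 = R1 ‖ R2 ‖ R3 (parallel, all between nodes 0 and 1) = 1/(1/750 + 1/470 + 1/1300) = 236.4 Ω
R_th = 236.4 Ω
I_n = V_th/R_th = 7.565/236.4 = 0.032 A, and R_n = R_th = 236.4 Ω

Final answer: I_n = 0.032 A, R_n = 236.4 Ω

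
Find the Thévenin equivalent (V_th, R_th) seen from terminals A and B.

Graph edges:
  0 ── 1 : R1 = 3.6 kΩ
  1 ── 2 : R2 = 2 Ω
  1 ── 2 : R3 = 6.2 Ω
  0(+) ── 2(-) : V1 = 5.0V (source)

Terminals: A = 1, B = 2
Step 1 — V_th is the open-circuit voltage V_A - V_B (nothing connected across the terminals).
Nodal analysis, taking node 2 as the 0 V reference.
Source V1 fixes V_0 = 5 V.
KCL at each unknown node (sum of currents leaving = 0; resistances in Ω):
  Node 1: (V_1 - 5)/3600 + (V_1 - 0)/2 + (V_1 - 0)/6.2 = 0
Collecting terms: 0.6616 × V_1 = 0.001389  =>  V_1 = 0.002099 V
V_th = V_1 - V_2 = 0.002099 - 0 = 0.002099 V
Step 2 — R_th: zero the source — replace V1 by a short circuit (node 2 merges into node 0) — and find the resistance seen between A (node 1) and B (node 0).
Reduce the network between node 1 (A) and node 0 (B) by series/parallel combination:
  Rp1 = R1 ‖ R2 ‖ R3 (parallel, all between nodes 0 and 1) = 1/(1/3600 + 1/2 + 1/6.2) = 1.512 Ω
R_th = 1.512 Ω

Final answer: V_th = 0.002099 V, R_th = 1.512 Ω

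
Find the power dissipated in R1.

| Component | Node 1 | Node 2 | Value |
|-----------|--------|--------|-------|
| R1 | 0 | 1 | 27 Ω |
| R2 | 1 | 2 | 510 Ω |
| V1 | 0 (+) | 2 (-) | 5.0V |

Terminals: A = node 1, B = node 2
Nodal analysis, taking node 2 as the 0 V reference.
Source V1 fixes V_0 = 5 V.
KCL at each unknown node (sum of currents leaving = 0; resistances in Ω):
  Node 1: (V_1 - 5)/27 + (V_1 - 0)/510 = 0
Collecting terms: 0.039 × V_1 = 0.1852  =>  V_1 = 4.749 V
I_R1 = (V_0 - V_1)/R1 = (5 - 4.749)/27 = 0.009311 A
P_R1 = I_R1² × R1 = (0.009311)² × 27 = 0.002341 W

Final answer: 0.002341 W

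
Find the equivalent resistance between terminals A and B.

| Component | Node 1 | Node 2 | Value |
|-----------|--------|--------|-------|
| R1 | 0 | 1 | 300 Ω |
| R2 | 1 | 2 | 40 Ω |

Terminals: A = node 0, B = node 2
Reduce the network between node 0 (A) and node 2 (B) by series/parallel combination:
  Rs1 = R1 + R2 (series, joined only at node 1) = 300 + 40 = 340 Ω
R_eq = 340 Ω

Final answer: 340 Ω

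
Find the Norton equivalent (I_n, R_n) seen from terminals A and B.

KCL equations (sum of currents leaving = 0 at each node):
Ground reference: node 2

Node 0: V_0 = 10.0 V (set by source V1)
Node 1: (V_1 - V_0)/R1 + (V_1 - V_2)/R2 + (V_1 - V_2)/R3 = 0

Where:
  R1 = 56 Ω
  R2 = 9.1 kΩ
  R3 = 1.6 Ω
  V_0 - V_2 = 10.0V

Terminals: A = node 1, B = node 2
Find the Thévenin equivalent first; then I_n = V_th/R_th and R_n = R_th.
Step 1 — V_th is the open-circuit voltage V_A - V_B (nothing connected across the terminals).
Nodal analysis, taking node 2 as the 0 V reference.
Source V1 fixes V_0 = 10 V.
KCL at each unknown node (sum of currents leaving = 0; resistances in Ω):
  Node 1: (V_1 - 10)/56 + (V_1 - 0)/9100 + (V_1 - 0)/1.6 = 0
Collecting terms: 0.643 × V_1 = 0.1786  =>  V_1 = 0.2777 V
V_th = V_1 - V_2 = 0.2777 - 0 = 0.2777 V
Step 2 — R_th: zero the source — replace V1 by a short circuit (node 2 merges into node 0) — and find the resistance seen between A (node 1) and B (node 0).
Reduce the network between node 1 (A) and node 0 (B) by series/parallel combination:
  Rp1 = R1 ‖ R2 ‖ R3 (parallel, all between nodes 0 and 1) = 1/(1/56 + 1/9100 + 1/1.6) = 1.555 Ω
R_th = 1.555 Ω
I_n = V_th/R_th = 0.2777/1.555 = 0.1786 A, and R_n = R_th = 1.555 Ω

Final answer: I_n = 0.1786 A, R_n = 1.555 Ω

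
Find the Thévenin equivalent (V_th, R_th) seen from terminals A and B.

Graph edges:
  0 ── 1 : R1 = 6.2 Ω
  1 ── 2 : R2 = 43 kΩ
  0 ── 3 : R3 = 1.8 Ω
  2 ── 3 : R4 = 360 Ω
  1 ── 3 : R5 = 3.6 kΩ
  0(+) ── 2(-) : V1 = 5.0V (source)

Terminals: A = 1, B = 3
Step 1 — V_th is the open-circuit voltage V_A - V_B (nothing connected across the terminals).
Nodal analysis, taking node 2 as the 0 V reference.
Source V1 fixes V_0 = 5 V.
KCL at each unknown node (sum of currents leaving = 0; resistances in Ω):
  Node 1: (V_1 - 5)/6.2 + (V_1 - 0)/43000 + (V_1 - V_3)/3600 = 0
  Node 3: (V_3 - 5)/1.8 + (V_3 - 0)/360 + (V_3 - V_1)/3600 = 0
Collecting terms (coefficients in siemens):
  0.1616·V_1 - 0.0002778·V_3 = 0.8065
  0.5586·V_3 - 0.0002778·V_1 = 2.778
Determinant D = (0.1616)(0.5586) - (-0.0002778)(-0.0002778) = 0.09027
V_1 = [(0.8065)(0.5586) - (-0.0002778)(2.778)]/D = 4.999 V
V_3 = [(0.1616)(2.778) - (0.8065)(-0.0002778)]/D = 4.975 V
V_th = V_1 - V_3 = 4.999 - 4.975 = 0.0241 V
Step 2 — R_th: zero the source — replace V1 by a short circuit (node 2 merges into node 0) — and find the resistance seen between A (node 1) and B (node 3).
Reduce the network between node 1 (A) and node 3 (B) by series/parallel combination:
  Rp1 = R1 ‖ R2 (parallel, both between nodes 0 and 1) = 1/(1/6.2 + 1/43000) = 6.199 Ω
  Rp2 = R3 ‖ R4 (parallel, both between nodes 0 and 3) = 1/(1/1.8 + 1/360) = 1.791 Ω
  Rs1 = Rp1 + Rp2 (series, joined only at node 0) = 6.199 + 1.791 = 7.99 Ω
  Rp3 = R5 ‖ Rs1 (parallel, both between nodes 1 and 3) = 1/(1/3600 + 1/7.99) = 7.972 Ω
R_th = 7.972 Ω

Final answer: V_th = 0.0241 V, R_th = 7.972 Ω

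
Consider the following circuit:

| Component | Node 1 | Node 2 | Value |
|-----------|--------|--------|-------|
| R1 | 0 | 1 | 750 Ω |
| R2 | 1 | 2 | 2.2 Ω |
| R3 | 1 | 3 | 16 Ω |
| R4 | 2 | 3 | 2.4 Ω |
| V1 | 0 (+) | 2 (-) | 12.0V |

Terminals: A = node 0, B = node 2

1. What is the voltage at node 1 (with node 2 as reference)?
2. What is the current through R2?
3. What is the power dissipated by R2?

Nodal analysis, taking node 2 as the 0 V reference.
Source V1 fixes V_0 = 12 V.
KCL at each unknown node (sum of currents leaving = 0; resistances in Ω):
  Node 1: (V_1 - 12)/750 + (V_1 - 0)/2.2 + (V_1 - V_3)/16 = 0
  Node 3: (V_3 - V_1)/16 + (V_3 - 0)/2.4 = 0
Collecting terms (coefficients in siemens):
  0.5184·V_1 - 0.0625·V_3 = 0.016
  0.4792·V_3 - 0.0625·V_1 = 0
Determinant D = (0.5184)(0.4792) - (-0.0625)(-0.0625) = 0.2445
V_1 = [(0.016)(0.4792) - (-0.0625)(0)]/D = 0.03136 V
V_3 = [(0.5184)(0) - (0.016)(-0.0625)]/D = 0.00409 V
Part 1:
  Read off the nodal solution: V_1 = 0.03136 V
Part 2:
  I_R2 = (V_1 - V_2)/R2 = (0.03136 - 0)/2.2 = 0.01425 A
  Magnitude: I_R2 = 0.01425 A
Part 3:
  I_R2 = (V_1 - V_2)/R2 = (0.03136 - 0)/2.2 = 0.01425 A
  P_R2 = I_R2² × R2 = (0.01425)² × 2.2 = 0.000447 W

Final answers:
1. V_1 = 0.03136 V
2. I_R2 = 0.01425 A
3. P_R2 = 0.000447 W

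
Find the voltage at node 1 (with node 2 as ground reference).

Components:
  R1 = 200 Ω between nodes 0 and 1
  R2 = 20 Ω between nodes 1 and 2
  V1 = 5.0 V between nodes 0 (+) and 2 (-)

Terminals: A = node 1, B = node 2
Nodal analysis, taking node 2 as the 0 V reference.
Source V1 fixes V_0 = 5 V.
KCL at each unknown node (sum of currents leaving = 0; resistances in Ω):
  Node 1: (V_1 - 5)/200 + (V_1 - 0)/20 = 0
Collecting terms: 0.055 × V_1 = 0.025  =>  V_1 = 0.4545 V
The requested potential is V_1 = 0.4545 V.

Final answer: V_1 = 0.4545 V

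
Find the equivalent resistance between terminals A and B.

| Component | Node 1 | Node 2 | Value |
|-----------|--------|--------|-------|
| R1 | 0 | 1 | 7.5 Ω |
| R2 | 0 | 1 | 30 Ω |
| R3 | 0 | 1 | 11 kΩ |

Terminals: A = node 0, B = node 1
Reduce the network between node 0 (A) and node 1 (B) by series/parallel combination:
  Rp1 = R1 ‖ R2 ‖ R3 (parallel, all between nodes 0 and 1) = 1/(1/7.5 + 1/30 + 1/11000) = 5.997 Ω
R_eq = 5.997 Ω

Final answer: 5.997 Ω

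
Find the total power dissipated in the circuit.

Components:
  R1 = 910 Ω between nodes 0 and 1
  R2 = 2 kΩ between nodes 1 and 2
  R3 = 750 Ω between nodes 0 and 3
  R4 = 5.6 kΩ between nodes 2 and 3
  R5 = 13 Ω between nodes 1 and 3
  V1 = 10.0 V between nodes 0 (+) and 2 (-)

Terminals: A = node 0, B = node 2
Nodal analysis, taking node 2 as the 0 V reference.
Source V1 fixes V_0 = 10 V.
KCL at each unknown node (sum of currents leaving = 0; resistances in Ω):
  Node 1: (V_1 - 10)/910 + (V_1 - 0)/2000 + (V_1 - V_3)/13 = 0
  Node 3: (V_3 - 10)/750 + (V_3 - 0)/5600 + (V_3 - V_1)/13 = 0
Collecting terms (coefficients in siemens):
  0.07852·V_1 - 0.07692·V_3 = 0.01099
  0.07843·V_3 - 0.07692·V_1 = 0.01333
Determinant D = (0.07852)(0.07843) - (-0.07692)(-0.07692) = 0.0002417
V_1 = [(0.01099)(0.07843) - (-0.07692)(0.01333)]/D = 7.809 V
V_3 = [(0.07852)(0.01333) - (0.01099)(-0.07692)]/D = 7.829 V
Power in each resistor, P = (ΔV)²/R:
  P_R1 = (10 - 7.809)²/910 = 0.005274 W
  P_R2 = (7.809 - 0)²/2000 = 0.03049 W
  P_R3 = (10 - 7.829)²/750 = 0.006286 W
  P_R4 = (0 - 7.829)²/5600 = 0.01094 W
  P_R5 = (7.809 - 7.829)²/13 = 0.00002914 W
P_total = P_R1 + P_R2 + P_R3 + P_R4 + P_R5 = 0.05303 W

Final answer: 0.05303 W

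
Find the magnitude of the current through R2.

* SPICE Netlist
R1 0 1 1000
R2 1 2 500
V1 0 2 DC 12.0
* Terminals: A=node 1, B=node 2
Nodal analysis, taking node 2 as the 0 V reference.
Source V1 fixes V_0 = 12 V.
KCL at each unknown node (sum of currents leaving = 0; resistances in Ω):
  Node 1: (V_1 - 12)/1000 + (V_1 - 0)/500 = 0
Collecting terms: 0.003 × V_1 = 0.012  =>  V_1 = 4 V
I_R2 = (V_1 - V_2)/R2 = (4 - 0)/500 = 0.008 A
|I_R2| = 0.008 A

Final answer: |I_R2| = 0.008 A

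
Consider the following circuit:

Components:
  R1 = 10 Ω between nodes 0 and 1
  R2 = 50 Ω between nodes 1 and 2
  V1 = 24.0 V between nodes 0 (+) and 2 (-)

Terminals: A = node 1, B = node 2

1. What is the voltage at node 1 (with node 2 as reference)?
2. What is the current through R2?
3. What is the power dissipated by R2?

Nodal analysis, taking node 2 as the 0 V reference.
Source V1 fixes V_0 = 24 V.
KCL at each unknown node (sum of currents leaving = 0; resistances in Ω):
  Node 1: (V_1 - 24)/10 + (V_1 - 0)/50 = 0
Collecting terms: 0.12 × V_1 = 2.4  =>  V_1 = 20 V
Part 1:
  Read off the nodal solution: V_1 = 20 V
Part 2:
  I_R2 = (V_1 - V_2)/R2 = (20 - 0)/50 = 0.4 A
  Magnitude: I_R2 = 0.4 A
Part 3:
  I_R2 = (V_1 - V_2)/R2 = (20 - 0)/50 = 0.4 A
  P_R2 = I_R2² × R2 = (0.4)² × 50 = 8 W

Final answers:
1. V_1 = 20 V
2. I_R2 = 0.4 A
3. P_R2 = 8 W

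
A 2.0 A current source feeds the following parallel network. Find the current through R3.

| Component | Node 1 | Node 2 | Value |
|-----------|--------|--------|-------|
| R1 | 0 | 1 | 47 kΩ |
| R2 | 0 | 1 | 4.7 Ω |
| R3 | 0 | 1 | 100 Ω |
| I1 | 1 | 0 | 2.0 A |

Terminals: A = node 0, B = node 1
All resistors sit directly between nodes 0 and 1, so they are in parallel and share one voltage V; the full source current 2 A splits among them.
1/R_par = 1/47000 + 1/4.7 + 1/100 = 0.2228 S  =>  R_par = 4.489 Ω
V = I × R_par = 2 × 4.489 = 8.977 V
I_R3 = V/R3 = 8.977/100 = 0.08977 A

Final answer: 0.08977 A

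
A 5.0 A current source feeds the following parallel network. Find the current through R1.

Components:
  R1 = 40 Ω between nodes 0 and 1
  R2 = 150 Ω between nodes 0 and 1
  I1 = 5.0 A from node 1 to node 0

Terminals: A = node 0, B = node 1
All resistors sit directly between nodes 0 and 1, so they are in parallel and share one voltage V; the full source current 5 A splits among them.
1/R_par = 1/40 + 1/150 = 0.03167 S  =>  R_par = 31.58 Ω
V = I × R_par = 5 × 31.58 = 157.9 V
I_R1 = V/R1 = 157.9/40 = 3.947 A

Final answer: 3.947 A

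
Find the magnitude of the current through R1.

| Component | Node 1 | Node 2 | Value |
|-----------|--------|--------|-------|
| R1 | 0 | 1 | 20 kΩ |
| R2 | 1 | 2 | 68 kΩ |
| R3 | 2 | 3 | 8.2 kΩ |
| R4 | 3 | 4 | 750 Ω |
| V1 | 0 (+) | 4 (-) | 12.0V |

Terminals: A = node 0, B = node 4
Nodal analysis, taking node 4 as the 0 V reference.
Source V1 fixes V_0 = 12 V.
KCL at each unknown node (sum of currents leaving = 0; resistances in Ω):
  Node 1: (V_1 - 12)/20000 + (V_1 - V_2)/68000 = 0
  Node 2: (V_2 - V_1)/68000 + (V_2 - V_3)/8200 = 0
  Node 3: (V_3 - V_2)/8200 + (V_3 - 0)/750 = 0
Collecting terms (coefficients in siemens):
  0.00006471·V_1 - 0.00001471·V_2 = 0.0006
  0.0001367·V_2 - 0.00001471·V_1 - 0.000122·V_3 = 0
  0.001455·V_3 - 0.000122·V_2 = 0
Solving these 3 simultaneous equations (Gaussian elimination) gives:
  V_1 = 9.524 V, V_2 = 1.108 V, V_3 = 0.09283 V
I_R1 = (V_0 - V_1)/R1 = (12 - 9.524)/20000 = 0.0001238 A
|I_R1| = 0.0001238 A

Final answer: |I_R1| = 0.0001238 A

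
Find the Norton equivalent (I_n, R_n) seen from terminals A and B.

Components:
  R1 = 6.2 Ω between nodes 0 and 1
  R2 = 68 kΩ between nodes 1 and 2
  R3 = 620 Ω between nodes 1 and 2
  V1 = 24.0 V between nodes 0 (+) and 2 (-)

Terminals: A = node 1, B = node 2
Find the Thévenin equivalent first; then I_n = V_th/R_th and R_n = R_th.
Step 1 — V_th is the open-circuit voltage V_A - V_B (nothing connected across the terminals).
Nodal analysis, taking node 2 as the 0 V reference.
Source V1 fixes V_0 = 24 V.
KCL at each unknown node (sum of currents leaving = 0; resistances in Ω):
  Node 1: (V_1 - 24)/6.2 + (V_1 - 0)/68000 + (V_1 - 0)/620 = 0
Collecting terms: 0.1629 × V_1 = 3.871  =>  V_1 = 23.76 V
V_th = V_1 - V_2 = 23.76 - 0 = 23.76 V
Step 2 — R_th: zero the source — replace V1 by a short circuit (node 2 merges into node 0) — and find the resistance seen between A (node 1) and B (node 0).
Reduce the network between node 1 (A) and node 0 (B) by series/parallel combination:
  Rp1 = R1 ‖ R2 ‖ R3 (parallel, all between nodes 0 and 1) = 1/(1/6.2 + 1/68000 + 1/620) = 6.138 Ω
R_th = 6.138 Ω
I_n = V_th/R_th = 23.76/6.138 = 3.871 A, and R_n = R_th = 6.138 Ω

Final answer: I_n = 3.871 A, R_n = 6.138 Ω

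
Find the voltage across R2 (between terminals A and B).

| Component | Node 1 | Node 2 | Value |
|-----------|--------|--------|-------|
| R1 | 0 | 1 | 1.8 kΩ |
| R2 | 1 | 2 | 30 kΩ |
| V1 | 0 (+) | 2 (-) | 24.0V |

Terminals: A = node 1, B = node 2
R1 and R2 are in series across V1 (node 0 → node 1 → node 2), and the output A–B is taken across R2, so this is a voltage divider.
Series current: I = V1/(R1 + R2) = 24/(1800 + 30000) = 24/31800 = 0.0007547 A
V_R2 = I × R2 = V1 × R2/(R1 + R2) = 24 × 30000/31800 = 22.64 V

Final answer: 22.64 V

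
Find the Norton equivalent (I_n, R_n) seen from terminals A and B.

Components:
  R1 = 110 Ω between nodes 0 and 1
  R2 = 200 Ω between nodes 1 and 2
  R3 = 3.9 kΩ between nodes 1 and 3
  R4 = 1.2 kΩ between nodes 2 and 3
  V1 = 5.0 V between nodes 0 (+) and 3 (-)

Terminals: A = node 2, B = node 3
Find the Thévenin equivalent first; then I_n = V_th/R_th and R_n = R_th.
Step 1 — V_th is the open-circuit voltage V_A - V_B (nothing connected across the terminals).
Nodal analysis, taking node 3 as the 0 V reference.
Source V1 fixes V_0 = 5 V.
KCL at each unknown node (sum of currents leaving = 0; resistances in Ω):
  Node 1: (V_1 - 5)/110 + (V_1 - V_2)/200 + (V_1 - 0)/3900 = 0
  Node 2: (V_2 - V_1)/200 + (V_2 - 0)/1200 = 0
Collecting terms (coefficients in siemens):
  0.01435·V_1 - 0.005·V_2 = 0.04545
  0.005833·V_2 - 0.005·V_1 = 0
Determinant D = (0.01435)(0.005833) - (-0.005)(-0.005) = 0.00005869
V_1 = [(0.04545)(0.005833) - (-0.005)(0)]/D = 4.518 V
V_2 = [(0.01435)(0) - (0.04545)(-0.005)]/D = 3.872 V
V_th = V_2 - V_3 = 3.872 - 0 = 3.872 V
Step 2 — R_th: zero the source — replace V1 by a short circuit (node 3 merges into node 0) — and find the resistance seen between A (node 2) and B (node 0).
Reduce the network between node 2 (A) and node 0 (B) by series/parallel combination:
  Rp1 = R1 ‖ R3 (parallel, both between nodes 0 and 1) = 1/(1/110 + 1/3900) = 107 Ω
  Rs1 = R2 + Rp1 (series, joined only at node 1) = 200 + 107 = 307 Ω
  Rp2 = R4 ‖ Rs1 (parallel, both between nodes 0 and 2) = 1/(1/1200 + 1/307) = 244.4 Ω
R_th = 244.4 Ω
I_n = V_th/R_th = 3.872/244.4 = 0.01584 A, and R_n = R_th = 244.4 Ω

Final answer: I_n = 0.01584 A, R_n = 244.4 Ω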